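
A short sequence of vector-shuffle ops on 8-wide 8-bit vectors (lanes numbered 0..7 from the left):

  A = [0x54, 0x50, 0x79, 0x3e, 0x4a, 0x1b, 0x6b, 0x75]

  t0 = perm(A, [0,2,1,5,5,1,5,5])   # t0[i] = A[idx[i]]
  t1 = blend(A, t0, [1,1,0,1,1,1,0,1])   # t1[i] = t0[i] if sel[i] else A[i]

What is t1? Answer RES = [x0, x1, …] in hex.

RES = [ 0x54  0x79  0x79  0x1b  0x1b  0x50  0x6b  0x1b ]

→ t0 |54|79|50|1b|1b|50|1b|1b|
→ t1 |54|79|79|1b|1b|50|6b|1b|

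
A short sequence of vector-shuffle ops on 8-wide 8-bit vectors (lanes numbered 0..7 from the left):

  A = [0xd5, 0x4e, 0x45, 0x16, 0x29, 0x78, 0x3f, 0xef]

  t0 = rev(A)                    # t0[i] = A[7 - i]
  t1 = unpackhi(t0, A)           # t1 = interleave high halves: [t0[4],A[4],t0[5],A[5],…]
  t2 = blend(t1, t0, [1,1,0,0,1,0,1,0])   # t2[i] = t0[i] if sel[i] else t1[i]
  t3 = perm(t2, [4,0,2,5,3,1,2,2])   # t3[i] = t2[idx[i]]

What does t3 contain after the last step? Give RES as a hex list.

→ t0 |ef|3f|78|29|16|45|4e|d5|
→ t1 |16|29|45|78|4e|3f|d5|ef|
→ t2 |ef|3f|45|78|16|3f|4e|ef|
→ t3 |16|ef|45|3f|78|3f|45|45|

RES = [ 0x16  0xef  0x45  0x3f  0x78  0x3f  0x45  0x45 ]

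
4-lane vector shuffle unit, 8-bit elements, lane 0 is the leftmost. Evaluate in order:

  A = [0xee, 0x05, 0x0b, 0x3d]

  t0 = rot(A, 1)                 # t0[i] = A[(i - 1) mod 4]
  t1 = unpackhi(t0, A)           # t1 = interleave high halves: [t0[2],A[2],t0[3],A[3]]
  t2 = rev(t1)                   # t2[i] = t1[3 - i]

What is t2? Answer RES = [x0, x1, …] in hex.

t0 = [0x3d, 0xee, 0x05, 0x0b]
t1 = [0x05, 0x0b, 0x0b, 0x3d]
t2 = [0x3d, 0x0b, 0x0b, 0x05]

RES = [ 0x3d  0x0b  0x0b  0x05 ]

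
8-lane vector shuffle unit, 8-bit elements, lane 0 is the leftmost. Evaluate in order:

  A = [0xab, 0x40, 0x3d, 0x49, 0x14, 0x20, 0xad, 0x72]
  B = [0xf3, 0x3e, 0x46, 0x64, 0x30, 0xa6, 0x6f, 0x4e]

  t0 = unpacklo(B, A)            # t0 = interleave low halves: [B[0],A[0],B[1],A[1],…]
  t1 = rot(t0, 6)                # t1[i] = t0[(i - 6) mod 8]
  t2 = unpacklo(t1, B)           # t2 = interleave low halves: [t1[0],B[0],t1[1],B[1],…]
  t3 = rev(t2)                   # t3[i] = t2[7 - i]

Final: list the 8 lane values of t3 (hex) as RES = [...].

RES = [0x64, 0x3d, 0x46, 0x46, 0x3e, 0x40, 0xf3, 0x3e]

→ t0 |f3|ab|3e|40|46|3d|64|49|
→ t1 |3e|40|46|3d|64|49|f3|ab|
→ t2 |3e|f3|40|3e|46|46|3d|64|
→ t3 |64|3d|46|46|3e|40|f3|3e|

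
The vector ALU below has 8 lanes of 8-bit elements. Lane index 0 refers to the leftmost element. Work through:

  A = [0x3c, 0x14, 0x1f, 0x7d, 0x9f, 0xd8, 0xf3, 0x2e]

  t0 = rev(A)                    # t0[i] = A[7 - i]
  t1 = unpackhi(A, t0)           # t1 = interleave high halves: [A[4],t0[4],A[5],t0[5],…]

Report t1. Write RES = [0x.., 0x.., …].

RES = [ 0x9f  0x7d  0xd8  0x1f  0xf3  0x14  0x2e  0x3c ]

t0 = [0x2e, 0xf3, 0xd8, 0x9f, 0x7d, 0x1f, 0x14, 0x3c]
t1 = [0x9f, 0x7d, 0xd8, 0x1f, 0xf3, 0x14, 0x2e, 0x3c]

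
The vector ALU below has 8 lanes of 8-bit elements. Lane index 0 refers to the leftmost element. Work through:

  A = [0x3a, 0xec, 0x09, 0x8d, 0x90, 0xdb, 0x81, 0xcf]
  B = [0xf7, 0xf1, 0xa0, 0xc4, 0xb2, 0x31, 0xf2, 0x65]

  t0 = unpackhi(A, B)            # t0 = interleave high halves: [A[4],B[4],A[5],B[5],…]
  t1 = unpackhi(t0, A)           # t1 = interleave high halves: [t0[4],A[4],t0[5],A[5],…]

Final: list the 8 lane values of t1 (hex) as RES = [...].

RES = [ 0x81  0x90  0xf2  0xdb  0xcf  0x81  0x65  0xcf ]

t0 = [0x90, 0xb2, 0xdb, 0x31, 0x81, 0xf2, 0xcf, 0x65]
t1 = [0x81, 0x90, 0xf2, 0xdb, 0xcf, 0x81, 0x65, 0xcf]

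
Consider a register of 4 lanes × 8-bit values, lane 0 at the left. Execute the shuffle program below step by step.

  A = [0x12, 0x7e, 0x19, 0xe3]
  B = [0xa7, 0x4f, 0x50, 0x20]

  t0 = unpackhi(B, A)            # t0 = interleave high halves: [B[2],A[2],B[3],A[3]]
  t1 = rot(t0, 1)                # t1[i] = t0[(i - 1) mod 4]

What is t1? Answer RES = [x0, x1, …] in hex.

t0 = [0x50, 0x19, 0x20, 0xe3]
t1 = [0xe3, 0x50, 0x19, 0x20]

RES = [ 0xe3  0x50  0x19  0x20 ]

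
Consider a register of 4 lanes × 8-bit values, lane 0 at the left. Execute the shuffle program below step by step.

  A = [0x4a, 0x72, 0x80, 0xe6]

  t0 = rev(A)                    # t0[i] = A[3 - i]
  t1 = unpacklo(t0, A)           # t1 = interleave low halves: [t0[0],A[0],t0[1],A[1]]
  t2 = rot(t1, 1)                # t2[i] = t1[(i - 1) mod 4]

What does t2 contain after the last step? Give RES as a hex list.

  t0: e6 80 72 4a
  t1: e6 4a 80 72
  t2: 72 e6 4a 80

RES = [ 0x72  0xe6  0x4a  0x80 ]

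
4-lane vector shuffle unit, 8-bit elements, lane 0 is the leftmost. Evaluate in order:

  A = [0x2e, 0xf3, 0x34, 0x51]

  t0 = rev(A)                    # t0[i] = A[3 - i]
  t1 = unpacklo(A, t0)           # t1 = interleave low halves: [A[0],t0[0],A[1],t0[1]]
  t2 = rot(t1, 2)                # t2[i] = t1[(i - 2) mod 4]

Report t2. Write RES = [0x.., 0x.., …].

→ t0 |51|34|f3|2e|
→ t1 |2e|51|f3|34|
→ t2 |f3|34|2e|51|

RES = [ 0xf3  0x34  0x2e  0x51 ]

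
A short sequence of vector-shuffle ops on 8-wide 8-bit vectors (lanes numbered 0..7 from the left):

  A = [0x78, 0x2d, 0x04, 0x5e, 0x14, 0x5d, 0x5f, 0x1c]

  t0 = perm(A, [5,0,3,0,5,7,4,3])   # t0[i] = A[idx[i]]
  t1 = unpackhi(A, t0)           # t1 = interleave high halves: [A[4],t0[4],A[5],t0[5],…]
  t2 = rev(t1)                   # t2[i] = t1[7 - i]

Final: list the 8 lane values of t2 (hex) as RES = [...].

RES = [0x5e, 0x1c, 0x14, 0x5f, 0x1c, 0x5d, 0x5d, 0x14]

→ t0 |5d|78|5e|78|5d|1c|14|5e|
→ t1 |14|5d|5d|1c|5f|14|1c|5e|
→ t2 |5e|1c|14|5f|1c|5d|5d|14|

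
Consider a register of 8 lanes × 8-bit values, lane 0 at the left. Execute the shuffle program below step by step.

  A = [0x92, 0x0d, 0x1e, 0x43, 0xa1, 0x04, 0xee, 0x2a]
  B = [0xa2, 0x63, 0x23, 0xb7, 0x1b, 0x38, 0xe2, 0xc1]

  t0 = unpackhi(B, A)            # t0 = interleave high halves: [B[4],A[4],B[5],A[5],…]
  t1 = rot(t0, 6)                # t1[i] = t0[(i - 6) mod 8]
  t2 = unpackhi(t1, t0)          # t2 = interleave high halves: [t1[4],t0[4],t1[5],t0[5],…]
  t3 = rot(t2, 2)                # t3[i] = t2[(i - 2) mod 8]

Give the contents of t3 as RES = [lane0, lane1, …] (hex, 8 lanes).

t0 = [0x1b, 0xa1, 0x38, 0x04, 0xe2, 0xee, 0xc1, 0x2a]
t1 = [0x38, 0x04, 0xe2, 0xee, 0xc1, 0x2a, 0x1b, 0xa1]
t2 = [0xc1, 0xe2, 0x2a, 0xee, 0x1b, 0xc1, 0xa1, 0x2a]
t3 = [0xa1, 0x2a, 0xc1, 0xe2, 0x2a, 0xee, 0x1b, 0xc1]

RES = [ 0xa1  0x2a  0xc1  0xe2  0x2a  0xee  0x1b  0xc1 ]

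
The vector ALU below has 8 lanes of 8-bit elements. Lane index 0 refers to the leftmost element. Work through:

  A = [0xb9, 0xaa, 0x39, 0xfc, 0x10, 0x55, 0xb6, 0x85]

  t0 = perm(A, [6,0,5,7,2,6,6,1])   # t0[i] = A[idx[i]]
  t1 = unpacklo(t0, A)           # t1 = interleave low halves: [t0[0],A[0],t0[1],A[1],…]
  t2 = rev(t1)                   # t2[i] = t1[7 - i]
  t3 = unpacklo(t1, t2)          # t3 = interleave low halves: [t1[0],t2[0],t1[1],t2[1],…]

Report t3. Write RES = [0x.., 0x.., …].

RES = [0xb6, 0xfc, 0xb9, 0x85, 0xb9, 0x39, 0xaa, 0x55]

t0 = [0xb6, 0xb9, 0x55, 0x85, 0x39, 0xb6, 0xb6, 0xaa]
t1 = [0xb6, 0xb9, 0xb9, 0xaa, 0x55, 0x39, 0x85, 0xfc]
t2 = [0xfc, 0x85, 0x39, 0x55, 0xaa, 0xb9, 0xb9, 0xb6]
t3 = [0xb6, 0xfc, 0xb9, 0x85, 0xb9, 0x39, 0xaa, 0x55]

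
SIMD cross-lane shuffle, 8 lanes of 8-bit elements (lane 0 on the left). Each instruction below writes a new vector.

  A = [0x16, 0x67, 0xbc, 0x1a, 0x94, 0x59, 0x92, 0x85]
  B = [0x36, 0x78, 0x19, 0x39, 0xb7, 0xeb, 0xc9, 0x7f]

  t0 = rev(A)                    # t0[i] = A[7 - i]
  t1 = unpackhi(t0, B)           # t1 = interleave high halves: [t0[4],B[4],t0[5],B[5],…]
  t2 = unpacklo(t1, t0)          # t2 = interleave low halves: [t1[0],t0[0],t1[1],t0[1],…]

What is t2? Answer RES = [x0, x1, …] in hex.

→ t0 |85|92|59|94|1a|bc|67|16|
→ t1 |1a|b7|bc|eb|67|c9|16|7f|
→ t2 |1a|85|b7|92|bc|59|eb|94|

RES = [ 0x1a  0x85  0xb7  0x92  0xbc  0x59  0xeb  0x94 ]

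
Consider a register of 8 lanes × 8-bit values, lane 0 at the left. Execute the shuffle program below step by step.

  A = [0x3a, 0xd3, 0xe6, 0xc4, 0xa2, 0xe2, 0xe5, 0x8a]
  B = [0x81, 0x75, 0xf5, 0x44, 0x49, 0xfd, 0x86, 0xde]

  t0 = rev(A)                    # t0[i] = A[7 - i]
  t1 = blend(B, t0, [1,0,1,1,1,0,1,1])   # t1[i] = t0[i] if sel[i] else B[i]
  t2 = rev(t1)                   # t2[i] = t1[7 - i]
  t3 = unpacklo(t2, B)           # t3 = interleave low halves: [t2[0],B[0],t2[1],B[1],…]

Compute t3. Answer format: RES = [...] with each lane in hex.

RES = [ 0x3a  0x81  0xd3  0x75  0xfd  0xf5  0xc4  0x44 ]

t0 = [0x8a, 0xe5, 0xe2, 0xa2, 0xc4, 0xe6, 0xd3, 0x3a]
t1 = [0x8a, 0x75, 0xe2, 0xa2, 0xc4, 0xfd, 0xd3, 0x3a]
t2 = [0x3a, 0xd3, 0xfd, 0xc4, 0xa2, 0xe2, 0x75, 0x8a]
t3 = [0x3a, 0x81, 0xd3, 0x75, 0xfd, 0xf5, 0xc4, 0x44]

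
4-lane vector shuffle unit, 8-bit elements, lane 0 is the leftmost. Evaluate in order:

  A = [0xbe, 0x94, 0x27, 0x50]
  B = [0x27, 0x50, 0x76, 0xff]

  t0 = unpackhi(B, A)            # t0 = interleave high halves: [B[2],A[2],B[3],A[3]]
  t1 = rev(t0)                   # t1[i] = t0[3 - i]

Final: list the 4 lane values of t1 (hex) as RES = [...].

RES = [0x50, 0xff, 0x27, 0x76]

t0 = [0x76, 0x27, 0xff, 0x50]
t1 = [0x50, 0xff, 0x27, 0x76]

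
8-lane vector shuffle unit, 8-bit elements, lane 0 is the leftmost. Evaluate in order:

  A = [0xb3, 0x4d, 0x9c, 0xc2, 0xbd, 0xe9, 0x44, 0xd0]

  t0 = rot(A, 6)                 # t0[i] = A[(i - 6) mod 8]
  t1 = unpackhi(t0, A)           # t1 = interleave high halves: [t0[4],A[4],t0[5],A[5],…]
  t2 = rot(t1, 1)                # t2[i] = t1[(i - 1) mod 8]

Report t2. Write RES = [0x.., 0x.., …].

→ t0 |9c|c2|bd|e9|44|d0|b3|4d|
→ t1 |44|bd|d0|e9|b3|44|4d|d0|
→ t2 |d0|44|bd|d0|e9|b3|44|4d|

RES = [ 0xd0  0x44  0xbd  0xd0  0xe9  0xb3  0x44  0x4d ]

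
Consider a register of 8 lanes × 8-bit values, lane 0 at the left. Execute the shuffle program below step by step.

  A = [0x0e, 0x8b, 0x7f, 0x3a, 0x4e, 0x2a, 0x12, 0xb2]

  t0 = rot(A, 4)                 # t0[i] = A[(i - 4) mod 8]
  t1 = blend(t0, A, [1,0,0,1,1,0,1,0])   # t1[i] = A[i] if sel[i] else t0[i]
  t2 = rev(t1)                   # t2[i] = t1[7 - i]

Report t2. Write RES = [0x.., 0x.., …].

  t0: 4e 2a 12 b2 0e 8b 7f 3a
  t1: 0e 2a 12 3a 4e 8b 12 3a
  t2: 3a 12 8b 4e 3a 12 2a 0e

RES = [ 0x3a  0x12  0x8b  0x4e  0x3a  0x12  0x2a  0x0e ]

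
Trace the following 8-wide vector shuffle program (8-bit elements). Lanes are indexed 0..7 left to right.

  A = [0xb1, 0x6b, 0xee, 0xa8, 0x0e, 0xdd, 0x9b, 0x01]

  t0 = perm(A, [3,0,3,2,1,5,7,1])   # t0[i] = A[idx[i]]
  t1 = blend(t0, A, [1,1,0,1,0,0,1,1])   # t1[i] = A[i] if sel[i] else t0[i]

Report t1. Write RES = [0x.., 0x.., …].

t0 = [0xa8, 0xb1, 0xa8, 0xee, 0x6b, 0xdd, 0x01, 0x6b]
t1 = [0xb1, 0x6b, 0xa8, 0xa8, 0x6b, 0xdd, 0x9b, 0x01]

RES = [0xb1, 0x6b, 0xa8, 0xa8, 0x6b, 0xdd, 0x9b, 0x01]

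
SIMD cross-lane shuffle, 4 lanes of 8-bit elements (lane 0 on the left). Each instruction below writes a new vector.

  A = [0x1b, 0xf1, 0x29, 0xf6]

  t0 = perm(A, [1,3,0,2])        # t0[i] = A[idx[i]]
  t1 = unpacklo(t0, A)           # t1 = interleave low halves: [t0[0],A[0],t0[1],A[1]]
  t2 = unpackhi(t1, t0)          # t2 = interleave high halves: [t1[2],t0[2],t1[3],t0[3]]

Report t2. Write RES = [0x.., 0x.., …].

t0 = [0xf1, 0xf6, 0x1b, 0x29]
t1 = [0xf1, 0x1b, 0xf6, 0xf1]
t2 = [0xf6, 0x1b, 0xf1, 0x29]

RES = [ 0xf6  0x1b  0xf1  0x29 ]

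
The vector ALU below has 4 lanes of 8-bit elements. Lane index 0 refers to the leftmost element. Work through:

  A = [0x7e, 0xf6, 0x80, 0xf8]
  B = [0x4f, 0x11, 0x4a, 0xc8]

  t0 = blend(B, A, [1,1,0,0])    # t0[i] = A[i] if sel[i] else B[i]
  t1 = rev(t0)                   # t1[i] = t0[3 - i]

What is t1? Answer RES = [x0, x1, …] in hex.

→ t0 |7e|f6|4a|c8|
→ t1 |c8|4a|f6|7e|

RES = [ 0xc8  0x4a  0xf6  0x7e ]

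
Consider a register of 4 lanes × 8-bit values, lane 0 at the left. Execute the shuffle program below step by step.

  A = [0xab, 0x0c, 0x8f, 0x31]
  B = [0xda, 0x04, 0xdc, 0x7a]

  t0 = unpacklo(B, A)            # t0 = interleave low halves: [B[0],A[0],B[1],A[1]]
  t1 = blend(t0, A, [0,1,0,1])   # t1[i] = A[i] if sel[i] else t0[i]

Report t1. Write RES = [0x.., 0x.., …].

RES = [0xda, 0x0c, 0x04, 0x31]

  t0: da ab 04 0c
  t1: da 0c 04 31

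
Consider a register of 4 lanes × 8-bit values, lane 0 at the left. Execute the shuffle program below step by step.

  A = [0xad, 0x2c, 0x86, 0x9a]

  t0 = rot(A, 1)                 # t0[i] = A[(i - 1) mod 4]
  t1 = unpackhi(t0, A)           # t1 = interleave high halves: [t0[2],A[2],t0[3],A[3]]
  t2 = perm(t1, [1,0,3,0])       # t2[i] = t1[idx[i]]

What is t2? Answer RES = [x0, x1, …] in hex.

RES = [0x86, 0x2c, 0x9a, 0x2c]

t0 = [0x9a, 0xad, 0x2c, 0x86]
t1 = [0x2c, 0x86, 0x86, 0x9a]
t2 = [0x86, 0x2c, 0x9a, 0x2c]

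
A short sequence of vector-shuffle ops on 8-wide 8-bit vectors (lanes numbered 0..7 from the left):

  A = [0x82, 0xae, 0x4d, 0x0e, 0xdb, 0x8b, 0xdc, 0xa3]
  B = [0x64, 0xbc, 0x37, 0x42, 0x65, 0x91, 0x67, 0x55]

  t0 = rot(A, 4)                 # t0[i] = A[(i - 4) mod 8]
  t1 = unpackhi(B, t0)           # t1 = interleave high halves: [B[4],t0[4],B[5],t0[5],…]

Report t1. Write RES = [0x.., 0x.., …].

→ t0 |db|8b|dc|a3|82|ae|4d|0e|
→ t1 |65|82|91|ae|67|4d|55|0e|

RES = [0x65, 0x82, 0x91, 0xae, 0x67, 0x4d, 0x55, 0x0e]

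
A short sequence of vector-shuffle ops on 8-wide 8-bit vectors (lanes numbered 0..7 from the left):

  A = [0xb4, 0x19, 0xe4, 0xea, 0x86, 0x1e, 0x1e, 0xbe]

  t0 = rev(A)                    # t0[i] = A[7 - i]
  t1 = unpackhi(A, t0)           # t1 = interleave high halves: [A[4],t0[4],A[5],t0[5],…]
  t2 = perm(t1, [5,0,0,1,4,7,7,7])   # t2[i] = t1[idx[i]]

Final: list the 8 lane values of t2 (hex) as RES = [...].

RES = [0x19, 0x86, 0x86, 0xea, 0x1e, 0xb4, 0xb4, 0xb4]

t0 = [0xbe, 0x1e, 0x1e, 0x86, 0xea, 0xe4, 0x19, 0xb4]
t1 = [0x86, 0xea, 0x1e, 0xe4, 0x1e, 0x19, 0xbe, 0xb4]
t2 = [0x19, 0x86, 0x86, 0xea, 0x1e, 0xb4, 0xb4, 0xb4]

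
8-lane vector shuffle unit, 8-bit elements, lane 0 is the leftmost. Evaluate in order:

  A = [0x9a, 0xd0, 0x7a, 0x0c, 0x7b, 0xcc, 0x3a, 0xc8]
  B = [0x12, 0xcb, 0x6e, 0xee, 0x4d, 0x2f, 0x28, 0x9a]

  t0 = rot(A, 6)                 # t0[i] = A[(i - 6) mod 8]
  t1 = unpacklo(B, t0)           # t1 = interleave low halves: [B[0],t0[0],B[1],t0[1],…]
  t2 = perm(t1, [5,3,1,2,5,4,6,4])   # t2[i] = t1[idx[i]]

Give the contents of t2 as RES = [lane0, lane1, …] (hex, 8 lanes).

t0 = [0x7a, 0x0c, 0x7b, 0xcc, 0x3a, 0xc8, 0x9a, 0xd0]
t1 = [0x12, 0x7a, 0xcb, 0x0c, 0x6e, 0x7b, 0xee, 0xcc]
t2 = [0x7b, 0x0c, 0x7a, 0xcb, 0x7b, 0x6e, 0xee, 0x6e]

RES = [ 0x7b  0x0c  0x7a  0xcb  0x7b  0x6e  0xee  0x6e ]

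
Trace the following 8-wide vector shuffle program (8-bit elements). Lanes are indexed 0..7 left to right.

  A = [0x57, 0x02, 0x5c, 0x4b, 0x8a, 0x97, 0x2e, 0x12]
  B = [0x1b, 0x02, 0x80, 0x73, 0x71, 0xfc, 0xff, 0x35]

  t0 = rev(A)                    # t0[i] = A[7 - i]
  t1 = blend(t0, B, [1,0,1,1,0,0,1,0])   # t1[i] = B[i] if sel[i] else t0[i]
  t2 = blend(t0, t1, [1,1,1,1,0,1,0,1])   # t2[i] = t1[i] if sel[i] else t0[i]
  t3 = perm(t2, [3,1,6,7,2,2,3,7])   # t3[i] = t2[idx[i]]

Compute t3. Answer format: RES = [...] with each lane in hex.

RES = [ 0x73  0x2e  0x02  0x57  0x80  0x80  0x73  0x57 ]

  t0: 12 2e 97 8a 4b 5c 02 57
  t1: 1b 2e 80 73 4b 5c ff 57
  t2: 1b 2e 80 73 4b 5c 02 57
  t3: 73 2e 02 57 80 80 73 57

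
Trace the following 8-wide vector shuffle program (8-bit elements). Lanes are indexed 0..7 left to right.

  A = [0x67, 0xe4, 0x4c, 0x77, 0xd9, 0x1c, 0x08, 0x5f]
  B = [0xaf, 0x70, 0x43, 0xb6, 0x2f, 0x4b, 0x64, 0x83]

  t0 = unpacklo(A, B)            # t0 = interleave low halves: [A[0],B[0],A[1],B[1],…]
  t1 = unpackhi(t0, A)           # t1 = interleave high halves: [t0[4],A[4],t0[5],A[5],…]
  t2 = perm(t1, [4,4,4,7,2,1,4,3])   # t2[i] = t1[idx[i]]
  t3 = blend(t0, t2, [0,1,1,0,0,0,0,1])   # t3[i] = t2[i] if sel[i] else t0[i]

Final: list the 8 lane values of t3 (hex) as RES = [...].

t0 = [0x67, 0xaf, 0xe4, 0x70, 0x4c, 0x43, 0x77, 0xb6]
t1 = [0x4c, 0xd9, 0x43, 0x1c, 0x77, 0x08, 0xb6, 0x5f]
t2 = [0x77, 0x77, 0x77, 0x5f, 0x43, 0xd9, 0x77, 0x1c]
t3 = [0x67, 0x77, 0x77, 0x70, 0x4c, 0x43, 0x77, 0x1c]

RES = [ 0x67  0x77  0x77  0x70  0x4c  0x43  0x77  0x1c ]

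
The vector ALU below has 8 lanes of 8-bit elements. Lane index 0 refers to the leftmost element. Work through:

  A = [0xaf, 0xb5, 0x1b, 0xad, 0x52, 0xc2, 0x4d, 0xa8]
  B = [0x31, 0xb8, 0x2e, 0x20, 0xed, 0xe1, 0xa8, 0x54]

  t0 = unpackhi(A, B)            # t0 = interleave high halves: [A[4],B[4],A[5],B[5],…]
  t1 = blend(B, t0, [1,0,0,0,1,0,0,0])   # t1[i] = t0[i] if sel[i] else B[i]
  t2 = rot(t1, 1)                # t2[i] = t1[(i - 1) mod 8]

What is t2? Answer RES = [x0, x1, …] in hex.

RES = [ 0x54  0x52  0xb8  0x2e  0x20  0x4d  0xe1  0xa8 ]

  t0: 52 ed c2 e1 4d a8 a8 54
  t1: 52 b8 2e 20 4d e1 a8 54
  t2: 54 52 b8 2e 20 4d e1 a8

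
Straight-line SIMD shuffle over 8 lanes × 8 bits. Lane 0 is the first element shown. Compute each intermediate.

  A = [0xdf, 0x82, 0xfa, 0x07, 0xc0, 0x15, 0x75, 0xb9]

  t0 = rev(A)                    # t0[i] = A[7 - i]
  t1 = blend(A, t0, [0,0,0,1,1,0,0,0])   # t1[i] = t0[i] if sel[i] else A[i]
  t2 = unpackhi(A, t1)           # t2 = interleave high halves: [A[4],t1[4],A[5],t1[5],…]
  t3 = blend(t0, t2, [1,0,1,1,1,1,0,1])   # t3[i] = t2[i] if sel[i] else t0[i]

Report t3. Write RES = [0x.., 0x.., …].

RES = [0xc0, 0x75, 0x15, 0x15, 0x75, 0x75, 0x82, 0xb9]

t0 = [0xb9, 0x75, 0x15, 0xc0, 0x07, 0xfa, 0x82, 0xdf]
t1 = [0xdf, 0x82, 0xfa, 0xc0, 0x07, 0x15, 0x75, 0xb9]
t2 = [0xc0, 0x07, 0x15, 0x15, 0x75, 0x75, 0xb9, 0xb9]
t3 = [0xc0, 0x75, 0x15, 0x15, 0x75, 0x75, 0x82, 0xb9]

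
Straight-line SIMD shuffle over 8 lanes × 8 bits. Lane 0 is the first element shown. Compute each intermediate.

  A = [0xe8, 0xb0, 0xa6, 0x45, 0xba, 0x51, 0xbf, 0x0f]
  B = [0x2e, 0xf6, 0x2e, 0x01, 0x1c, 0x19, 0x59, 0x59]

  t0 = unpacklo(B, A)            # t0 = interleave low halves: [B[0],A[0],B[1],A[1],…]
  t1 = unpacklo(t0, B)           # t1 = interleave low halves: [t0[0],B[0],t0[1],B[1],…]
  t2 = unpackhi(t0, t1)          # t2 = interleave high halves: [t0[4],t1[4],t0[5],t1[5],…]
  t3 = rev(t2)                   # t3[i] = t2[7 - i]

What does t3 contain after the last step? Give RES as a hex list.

RES = [0x01, 0x45, 0xb0, 0x01, 0x2e, 0xa6, 0xf6, 0x2e]

→ t0 |2e|e8|f6|b0|2e|a6|01|45|
→ t1 |2e|2e|e8|f6|f6|2e|b0|01|
→ t2 |2e|f6|a6|2e|01|b0|45|01|
→ t3 |01|45|b0|01|2e|a6|f6|2e|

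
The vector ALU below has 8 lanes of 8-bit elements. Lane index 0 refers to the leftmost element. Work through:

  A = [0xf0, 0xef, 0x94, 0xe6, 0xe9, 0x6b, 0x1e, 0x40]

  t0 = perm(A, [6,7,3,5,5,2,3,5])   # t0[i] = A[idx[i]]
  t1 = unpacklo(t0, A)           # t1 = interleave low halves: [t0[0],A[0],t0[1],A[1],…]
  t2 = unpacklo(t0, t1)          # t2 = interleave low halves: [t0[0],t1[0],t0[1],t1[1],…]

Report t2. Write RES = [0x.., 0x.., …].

RES = [ 0x1e  0x1e  0x40  0xf0  0xe6  0x40  0x6b  0xef ]

t0 = [0x1e, 0x40, 0xe6, 0x6b, 0x6b, 0x94, 0xe6, 0x6b]
t1 = [0x1e, 0xf0, 0x40, 0xef, 0xe6, 0x94, 0x6b, 0xe6]
t2 = [0x1e, 0x1e, 0x40, 0xf0, 0xe6, 0x40, 0x6b, 0xef]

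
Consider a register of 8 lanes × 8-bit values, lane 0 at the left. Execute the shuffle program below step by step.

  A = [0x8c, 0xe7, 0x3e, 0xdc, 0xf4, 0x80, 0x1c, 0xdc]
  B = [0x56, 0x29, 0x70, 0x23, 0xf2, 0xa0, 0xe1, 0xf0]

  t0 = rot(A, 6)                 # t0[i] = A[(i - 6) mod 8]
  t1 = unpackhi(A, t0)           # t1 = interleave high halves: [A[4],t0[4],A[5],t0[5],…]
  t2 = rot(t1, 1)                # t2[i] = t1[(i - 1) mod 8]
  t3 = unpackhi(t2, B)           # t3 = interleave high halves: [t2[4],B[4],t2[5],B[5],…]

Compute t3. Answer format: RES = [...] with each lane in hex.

RES = [ 0xdc  0xf2  0x1c  0xa0  0x8c  0xe1  0xdc  0xf0 ]

t0 = [0x3e, 0xdc, 0xf4, 0x80, 0x1c, 0xdc, 0x8c, 0xe7]
t1 = [0xf4, 0x1c, 0x80, 0xdc, 0x1c, 0x8c, 0xdc, 0xe7]
t2 = [0xe7, 0xf4, 0x1c, 0x80, 0xdc, 0x1c, 0x8c, 0xdc]
t3 = [0xdc, 0xf2, 0x1c, 0xa0, 0x8c, 0xe1, 0xdc, 0xf0]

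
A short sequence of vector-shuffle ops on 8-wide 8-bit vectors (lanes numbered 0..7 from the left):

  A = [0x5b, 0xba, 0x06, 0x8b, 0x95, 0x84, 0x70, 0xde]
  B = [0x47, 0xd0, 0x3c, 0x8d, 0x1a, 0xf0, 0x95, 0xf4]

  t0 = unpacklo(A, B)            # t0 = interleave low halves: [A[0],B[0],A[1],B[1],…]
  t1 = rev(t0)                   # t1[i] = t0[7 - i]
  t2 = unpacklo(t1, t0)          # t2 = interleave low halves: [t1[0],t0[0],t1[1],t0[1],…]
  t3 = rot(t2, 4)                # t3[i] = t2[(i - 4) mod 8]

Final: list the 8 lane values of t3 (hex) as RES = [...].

RES = [0x3c, 0xba, 0x06, 0xd0, 0x8d, 0x5b, 0x8b, 0x47]

t0 = [0x5b, 0x47, 0xba, 0xd0, 0x06, 0x3c, 0x8b, 0x8d]
t1 = [0x8d, 0x8b, 0x3c, 0x06, 0xd0, 0xba, 0x47, 0x5b]
t2 = [0x8d, 0x5b, 0x8b, 0x47, 0x3c, 0xba, 0x06, 0xd0]
t3 = [0x3c, 0xba, 0x06, 0xd0, 0x8d, 0x5b, 0x8b, 0x47]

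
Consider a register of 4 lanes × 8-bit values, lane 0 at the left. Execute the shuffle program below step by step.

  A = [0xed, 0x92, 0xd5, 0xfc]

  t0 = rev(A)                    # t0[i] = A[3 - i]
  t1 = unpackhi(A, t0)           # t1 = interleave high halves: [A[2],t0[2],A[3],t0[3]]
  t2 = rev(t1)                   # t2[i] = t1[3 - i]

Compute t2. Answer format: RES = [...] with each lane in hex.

RES = [ 0xed  0xfc  0x92  0xd5 ]

t0 = [0xfc, 0xd5, 0x92, 0xed]
t1 = [0xd5, 0x92, 0xfc, 0xed]
t2 = [0xed, 0xfc, 0x92, 0xd5]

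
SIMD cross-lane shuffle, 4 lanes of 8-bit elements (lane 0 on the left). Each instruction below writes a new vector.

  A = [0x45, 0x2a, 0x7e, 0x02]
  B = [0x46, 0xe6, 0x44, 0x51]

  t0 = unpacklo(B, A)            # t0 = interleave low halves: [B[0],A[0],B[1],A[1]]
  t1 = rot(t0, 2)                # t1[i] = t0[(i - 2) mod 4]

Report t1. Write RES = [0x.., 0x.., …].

→ t0 |46|45|e6|2a|
→ t1 |e6|2a|46|45|

RES = [0xe6, 0x2a, 0x46, 0x45]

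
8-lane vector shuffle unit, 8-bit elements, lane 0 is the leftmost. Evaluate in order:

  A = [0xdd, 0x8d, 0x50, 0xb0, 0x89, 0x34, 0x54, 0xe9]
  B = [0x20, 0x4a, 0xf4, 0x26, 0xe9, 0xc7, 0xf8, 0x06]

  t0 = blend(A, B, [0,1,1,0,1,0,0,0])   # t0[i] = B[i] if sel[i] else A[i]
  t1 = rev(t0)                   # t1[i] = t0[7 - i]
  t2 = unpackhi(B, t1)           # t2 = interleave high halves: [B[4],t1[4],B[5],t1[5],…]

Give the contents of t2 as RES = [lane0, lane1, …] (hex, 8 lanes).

RES = [ 0xe9  0xb0  0xc7  0xf4  0xf8  0x4a  0x06  0xdd ]

t0 = [0xdd, 0x4a, 0xf4, 0xb0, 0xe9, 0x34, 0x54, 0xe9]
t1 = [0xe9, 0x54, 0x34, 0xe9, 0xb0, 0xf4, 0x4a, 0xdd]
t2 = [0xe9, 0xb0, 0xc7, 0xf4, 0xf8, 0x4a, 0x06, 0xdd]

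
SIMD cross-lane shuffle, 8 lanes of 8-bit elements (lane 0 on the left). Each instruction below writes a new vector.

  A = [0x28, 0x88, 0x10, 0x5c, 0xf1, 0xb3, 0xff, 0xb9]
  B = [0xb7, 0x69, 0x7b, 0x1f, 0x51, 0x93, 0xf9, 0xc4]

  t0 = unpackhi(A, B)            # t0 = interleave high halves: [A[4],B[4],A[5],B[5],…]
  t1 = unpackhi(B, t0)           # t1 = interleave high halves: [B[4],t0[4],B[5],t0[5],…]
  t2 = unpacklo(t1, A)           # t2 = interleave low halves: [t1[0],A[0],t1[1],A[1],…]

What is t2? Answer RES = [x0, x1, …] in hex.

  t0: f1 51 b3 93 ff f9 b9 c4
  t1: 51 ff 93 f9 f9 b9 c4 c4
  t2: 51 28 ff 88 93 10 f9 5c

RES = [0x51, 0x28, 0xff, 0x88, 0x93, 0x10, 0xf9, 0x5c]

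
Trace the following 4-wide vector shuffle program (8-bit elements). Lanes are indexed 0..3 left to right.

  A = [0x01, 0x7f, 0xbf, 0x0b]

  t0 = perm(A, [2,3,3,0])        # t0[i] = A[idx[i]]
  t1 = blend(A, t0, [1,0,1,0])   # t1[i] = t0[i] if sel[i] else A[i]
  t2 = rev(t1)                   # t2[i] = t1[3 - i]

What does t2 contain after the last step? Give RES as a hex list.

t0 = [0xbf, 0x0b, 0x0b, 0x01]
t1 = [0xbf, 0x7f, 0x0b, 0x0b]
t2 = [0x0b, 0x0b, 0x7f, 0xbf]

RES = [0x0b, 0x0b, 0x7f, 0xbf]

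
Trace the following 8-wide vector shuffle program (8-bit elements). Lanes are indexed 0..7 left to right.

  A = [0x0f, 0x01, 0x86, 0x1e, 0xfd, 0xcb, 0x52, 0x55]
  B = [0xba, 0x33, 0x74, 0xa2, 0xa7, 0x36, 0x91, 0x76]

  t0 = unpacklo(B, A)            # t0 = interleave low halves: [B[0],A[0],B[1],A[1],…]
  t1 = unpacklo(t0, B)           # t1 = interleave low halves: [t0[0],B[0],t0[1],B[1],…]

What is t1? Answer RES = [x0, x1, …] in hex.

→ t0 |ba|0f|33|01|74|86|a2|1e|
→ t1 |ba|ba|0f|33|33|74|01|a2|

RES = [0xba, 0xba, 0x0f, 0x33, 0x33, 0x74, 0x01, 0xa2]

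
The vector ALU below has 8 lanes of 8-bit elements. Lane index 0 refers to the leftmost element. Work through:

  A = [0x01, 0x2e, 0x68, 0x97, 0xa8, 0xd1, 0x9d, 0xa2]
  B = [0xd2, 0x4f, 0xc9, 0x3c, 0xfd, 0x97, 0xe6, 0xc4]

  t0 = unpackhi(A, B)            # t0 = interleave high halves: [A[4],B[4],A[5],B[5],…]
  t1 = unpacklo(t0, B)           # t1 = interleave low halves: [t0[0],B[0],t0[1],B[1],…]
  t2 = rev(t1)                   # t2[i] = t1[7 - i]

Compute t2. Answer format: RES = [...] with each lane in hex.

  t0: a8 fd d1 97 9d e6 a2 c4
  t1: a8 d2 fd 4f d1 c9 97 3c
  t2: 3c 97 c9 d1 4f fd d2 a8

RES = [ 0x3c  0x97  0xc9  0xd1  0x4f  0xfd  0xd2  0xa8 ]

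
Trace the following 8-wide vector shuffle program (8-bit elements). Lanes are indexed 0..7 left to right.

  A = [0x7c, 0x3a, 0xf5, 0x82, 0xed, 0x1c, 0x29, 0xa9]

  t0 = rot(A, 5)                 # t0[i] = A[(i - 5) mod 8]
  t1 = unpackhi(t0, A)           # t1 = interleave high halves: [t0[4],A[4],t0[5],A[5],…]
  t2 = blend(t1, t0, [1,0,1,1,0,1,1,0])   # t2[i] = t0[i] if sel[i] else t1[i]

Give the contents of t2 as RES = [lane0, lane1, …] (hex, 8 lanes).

RES = [ 0x82  0xed  0x1c  0x29  0x3a  0x7c  0x3a  0xa9 ]

t0 = [0x82, 0xed, 0x1c, 0x29, 0xa9, 0x7c, 0x3a, 0xf5]
t1 = [0xa9, 0xed, 0x7c, 0x1c, 0x3a, 0x29, 0xf5, 0xa9]
t2 = [0x82, 0xed, 0x1c, 0x29, 0x3a, 0x7c, 0x3a, 0xa9]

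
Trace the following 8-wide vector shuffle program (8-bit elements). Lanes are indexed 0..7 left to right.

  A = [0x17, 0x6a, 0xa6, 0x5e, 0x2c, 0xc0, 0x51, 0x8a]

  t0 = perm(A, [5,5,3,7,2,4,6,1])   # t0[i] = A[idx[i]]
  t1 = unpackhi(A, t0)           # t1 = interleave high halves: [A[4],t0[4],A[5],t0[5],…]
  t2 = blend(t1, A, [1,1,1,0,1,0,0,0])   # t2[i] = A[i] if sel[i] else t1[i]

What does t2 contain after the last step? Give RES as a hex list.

t0 = [0xc0, 0xc0, 0x5e, 0x8a, 0xa6, 0x2c, 0x51, 0x6a]
t1 = [0x2c, 0xa6, 0xc0, 0x2c, 0x51, 0x51, 0x8a, 0x6a]
t2 = [0x17, 0x6a, 0xa6, 0x2c, 0x2c, 0x51, 0x8a, 0x6a]

RES = [ 0x17  0x6a  0xa6  0x2c  0x2c  0x51  0x8a  0x6a ]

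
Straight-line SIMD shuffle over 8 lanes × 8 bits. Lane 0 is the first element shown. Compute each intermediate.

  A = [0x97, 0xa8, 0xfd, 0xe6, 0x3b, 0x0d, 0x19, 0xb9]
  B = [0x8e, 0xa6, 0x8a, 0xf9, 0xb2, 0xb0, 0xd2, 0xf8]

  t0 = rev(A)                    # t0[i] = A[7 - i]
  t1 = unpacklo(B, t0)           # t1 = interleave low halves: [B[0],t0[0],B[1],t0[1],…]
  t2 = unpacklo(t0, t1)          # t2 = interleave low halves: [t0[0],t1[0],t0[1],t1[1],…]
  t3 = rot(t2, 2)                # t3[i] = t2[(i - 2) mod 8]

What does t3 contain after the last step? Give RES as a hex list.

  t0: b9 19 0d 3b e6 fd a8 97
  t1: 8e b9 a6 19 8a 0d f9 3b
  t2: b9 8e 19 b9 0d a6 3b 19
  t3: 3b 19 b9 8e 19 b9 0d a6

RES = [ 0x3b  0x19  0xb9  0x8e  0x19  0xb9  0x0d  0xa6 ]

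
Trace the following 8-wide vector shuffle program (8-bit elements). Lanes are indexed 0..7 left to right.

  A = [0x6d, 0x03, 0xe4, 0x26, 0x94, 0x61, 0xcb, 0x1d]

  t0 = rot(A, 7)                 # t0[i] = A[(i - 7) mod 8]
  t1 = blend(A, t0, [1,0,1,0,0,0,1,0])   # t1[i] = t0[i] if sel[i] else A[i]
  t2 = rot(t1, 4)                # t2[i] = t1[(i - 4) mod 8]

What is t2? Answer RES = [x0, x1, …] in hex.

RES = [ 0x94  0x61  0x1d  0x1d  0x03  0x03  0x26  0x26 ]

t0 = [0x03, 0xe4, 0x26, 0x94, 0x61, 0xcb, 0x1d, 0x6d]
t1 = [0x03, 0x03, 0x26, 0x26, 0x94, 0x61, 0x1d, 0x1d]
t2 = [0x94, 0x61, 0x1d, 0x1d, 0x03, 0x03, 0x26, 0x26]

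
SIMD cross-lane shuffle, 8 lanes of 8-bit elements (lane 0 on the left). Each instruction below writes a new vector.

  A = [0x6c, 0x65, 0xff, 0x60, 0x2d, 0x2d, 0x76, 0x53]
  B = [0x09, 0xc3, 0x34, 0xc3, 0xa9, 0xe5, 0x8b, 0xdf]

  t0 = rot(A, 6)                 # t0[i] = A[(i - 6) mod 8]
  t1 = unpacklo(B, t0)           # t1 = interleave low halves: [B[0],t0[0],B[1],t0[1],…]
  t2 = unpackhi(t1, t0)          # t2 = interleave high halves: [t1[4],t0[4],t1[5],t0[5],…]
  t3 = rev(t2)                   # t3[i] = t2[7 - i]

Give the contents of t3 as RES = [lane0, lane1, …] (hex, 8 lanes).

RES = [0x65, 0x2d, 0x6c, 0xc3, 0x53, 0x2d, 0x76, 0x34]

  t0: ff 60 2d 2d 76 53 6c 65
  t1: 09 ff c3 60 34 2d c3 2d
  t2: 34 76 2d 53 c3 6c 2d 65
  t3: 65 2d 6c c3 53 2d 76 34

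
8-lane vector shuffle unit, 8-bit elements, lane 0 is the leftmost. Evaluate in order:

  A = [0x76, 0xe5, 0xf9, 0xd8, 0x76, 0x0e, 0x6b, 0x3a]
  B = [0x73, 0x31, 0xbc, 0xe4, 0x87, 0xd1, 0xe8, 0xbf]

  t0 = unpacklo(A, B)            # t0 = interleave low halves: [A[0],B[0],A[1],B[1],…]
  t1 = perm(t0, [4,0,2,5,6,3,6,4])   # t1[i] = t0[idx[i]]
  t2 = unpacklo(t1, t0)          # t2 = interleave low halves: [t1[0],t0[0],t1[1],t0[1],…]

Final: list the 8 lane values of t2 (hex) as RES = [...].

RES = [0xf9, 0x76, 0x76, 0x73, 0xe5, 0xe5, 0xbc, 0x31]

→ t0 |76|73|e5|31|f9|bc|d8|e4|
→ t1 |f9|76|e5|bc|d8|31|d8|f9|
→ t2 |f9|76|76|73|e5|e5|bc|31|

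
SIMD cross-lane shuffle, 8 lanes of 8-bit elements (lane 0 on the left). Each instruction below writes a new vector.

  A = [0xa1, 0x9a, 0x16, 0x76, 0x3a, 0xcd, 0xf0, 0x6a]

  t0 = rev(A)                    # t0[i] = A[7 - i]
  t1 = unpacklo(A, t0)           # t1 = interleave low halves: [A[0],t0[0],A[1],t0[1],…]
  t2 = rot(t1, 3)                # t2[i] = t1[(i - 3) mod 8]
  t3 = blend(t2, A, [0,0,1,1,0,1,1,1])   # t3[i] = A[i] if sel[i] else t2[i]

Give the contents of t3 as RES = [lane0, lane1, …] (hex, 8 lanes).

→ t0 |6a|f0|cd|3a|76|16|9a|a1|
→ t1 |a1|6a|9a|f0|16|cd|76|3a|
→ t2 |cd|76|3a|a1|6a|9a|f0|16|
→ t3 |cd|76|16|76|6a|cd|f0|6a|

RES = [ 0xcd  0x76  0x16  0x76  0x6a  0xcd  0xf0  0x6a ]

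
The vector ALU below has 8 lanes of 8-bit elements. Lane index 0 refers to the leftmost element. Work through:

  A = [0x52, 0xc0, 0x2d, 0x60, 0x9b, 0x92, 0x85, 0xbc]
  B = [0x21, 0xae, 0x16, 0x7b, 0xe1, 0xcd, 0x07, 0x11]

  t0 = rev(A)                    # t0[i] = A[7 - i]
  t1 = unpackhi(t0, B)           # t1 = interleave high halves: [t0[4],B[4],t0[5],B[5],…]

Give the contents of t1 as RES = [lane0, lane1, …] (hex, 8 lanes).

  t0: bc 85 92 9b 60 2d c0 52
  t1: 60 e1 2d cd c0 07 52 11

RES = [0x60, 0xe1, 0x2d, 0xcd, 0xc0, 0x07, 0x52, 0x11]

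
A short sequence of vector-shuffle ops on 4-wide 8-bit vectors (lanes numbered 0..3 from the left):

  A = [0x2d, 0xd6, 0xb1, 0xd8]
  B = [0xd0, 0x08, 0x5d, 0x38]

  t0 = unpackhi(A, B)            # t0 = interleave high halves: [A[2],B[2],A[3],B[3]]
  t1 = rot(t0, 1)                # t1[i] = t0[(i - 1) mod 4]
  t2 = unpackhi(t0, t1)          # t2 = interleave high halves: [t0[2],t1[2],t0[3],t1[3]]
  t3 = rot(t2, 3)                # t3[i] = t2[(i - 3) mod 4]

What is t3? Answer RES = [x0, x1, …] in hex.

→ t0 |b1|5d|d8|38|
→ t1 |38|b1|5d|d8|
→ t2 |d8|5d|38|d8|
→ t3 |5d|38|d8|d8|

RES = [ 0x5d  0x38  0xd8  0xd8 ]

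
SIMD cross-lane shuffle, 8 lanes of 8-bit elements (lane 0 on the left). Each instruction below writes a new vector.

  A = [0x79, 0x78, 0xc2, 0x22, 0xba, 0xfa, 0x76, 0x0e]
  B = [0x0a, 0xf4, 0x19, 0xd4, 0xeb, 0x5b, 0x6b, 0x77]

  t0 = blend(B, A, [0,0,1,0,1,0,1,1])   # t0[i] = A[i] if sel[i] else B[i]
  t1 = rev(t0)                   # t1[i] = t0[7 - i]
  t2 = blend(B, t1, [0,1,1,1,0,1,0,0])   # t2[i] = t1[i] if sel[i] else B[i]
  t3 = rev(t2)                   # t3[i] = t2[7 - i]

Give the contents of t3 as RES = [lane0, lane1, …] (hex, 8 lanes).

RES = [0x77, 0x6b, 0xc2, 0xeb, 0xba, 0x5b, 0x76, 0x0a]

  t0: 0a f4 c2 d4 ba 5b 76 0e
  t1: 0e 76 5b ba d4 c2 f4 0a
  t2: 0a 76 5b ba eb c2 6b 77
  t3: 77 6b c2 eb ba 5b 76 0a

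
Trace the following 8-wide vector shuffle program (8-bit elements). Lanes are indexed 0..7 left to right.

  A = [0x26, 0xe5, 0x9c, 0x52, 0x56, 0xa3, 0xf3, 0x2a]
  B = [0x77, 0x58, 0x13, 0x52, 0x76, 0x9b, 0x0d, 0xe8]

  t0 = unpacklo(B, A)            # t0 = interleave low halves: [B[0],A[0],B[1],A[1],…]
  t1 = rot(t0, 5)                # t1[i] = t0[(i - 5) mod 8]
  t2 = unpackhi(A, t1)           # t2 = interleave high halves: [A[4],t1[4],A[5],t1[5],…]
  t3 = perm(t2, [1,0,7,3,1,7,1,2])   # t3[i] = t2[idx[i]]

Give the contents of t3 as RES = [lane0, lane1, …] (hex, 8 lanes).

t0 = [0x77, 0x26, 0x58, 0xe5, 0x13, 0x9c, 0x52, 0x52]
t1 = [0xe5, 0x13, 0x9c, 0x52, 0x52, 0x77, 0x26, 0x58]
t2 = [0x56, 0x52, 0xa3, 0x77, 0xf3, 0x26, 0x2a, 0x58]
t3 = [0x52, 0x56, 0x58, 0x77, 0x52, 0x58, 0x52, 0xa3]

RES = [ 0x52  0x56  0x58  0x77  0x52  0x58  0x52  0xa3 ]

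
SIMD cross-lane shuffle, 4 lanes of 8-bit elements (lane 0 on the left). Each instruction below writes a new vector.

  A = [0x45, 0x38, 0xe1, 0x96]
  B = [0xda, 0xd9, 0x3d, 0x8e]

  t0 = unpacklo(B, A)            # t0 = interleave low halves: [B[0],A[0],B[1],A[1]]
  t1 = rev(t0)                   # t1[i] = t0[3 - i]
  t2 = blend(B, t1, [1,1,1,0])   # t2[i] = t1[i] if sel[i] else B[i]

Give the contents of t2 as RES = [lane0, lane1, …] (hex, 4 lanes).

→ t0 |da|45|d9|38|
→ t1 |38|d9|45|da|
→ t2 |38|d9|45|8e|

RES = [0x38, 0xd9, 0x45, 0x8e]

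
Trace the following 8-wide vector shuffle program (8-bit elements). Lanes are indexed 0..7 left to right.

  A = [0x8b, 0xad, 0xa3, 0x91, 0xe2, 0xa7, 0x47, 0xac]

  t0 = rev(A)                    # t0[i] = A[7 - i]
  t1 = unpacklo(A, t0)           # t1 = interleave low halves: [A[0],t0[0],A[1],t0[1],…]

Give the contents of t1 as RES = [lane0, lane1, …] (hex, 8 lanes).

RES = [ 0x8b  0xac  0xad  0x47  0xa3  0xa7  0x91  0xe2 ]

  t0: ac 47 a7 e2 91 a3 ad 8b
  t1: 8b ac ad 47 a3 a7 91 e2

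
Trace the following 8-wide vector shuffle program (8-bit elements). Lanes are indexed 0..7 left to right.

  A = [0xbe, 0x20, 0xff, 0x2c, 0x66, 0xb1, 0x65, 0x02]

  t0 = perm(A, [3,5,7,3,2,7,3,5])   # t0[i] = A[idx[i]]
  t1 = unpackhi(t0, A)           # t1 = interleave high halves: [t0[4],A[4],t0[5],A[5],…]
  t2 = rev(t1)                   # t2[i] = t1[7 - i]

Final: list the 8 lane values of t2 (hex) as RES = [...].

  t0: 2c b1 02 2c ff 02 2c b1
  t1: ff 66 02 b1 2c 65 b1 02
  t2: 02 b1 65 2c b1 02 66 ff

RES = [ 0x02  0xb1  0x65  0x2c  0xb1  0x02  0x66  0xff ]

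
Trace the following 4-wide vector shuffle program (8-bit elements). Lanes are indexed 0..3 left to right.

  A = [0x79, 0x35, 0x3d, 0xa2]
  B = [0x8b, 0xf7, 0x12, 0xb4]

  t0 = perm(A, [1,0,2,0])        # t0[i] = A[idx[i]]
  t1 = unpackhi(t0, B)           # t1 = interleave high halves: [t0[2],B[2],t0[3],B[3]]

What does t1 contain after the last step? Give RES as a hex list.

RES = [0x3d, 0x12, 0x79, 0xb4]

→ t0 |35|79|3d|79|
→ t1 |3d|12|79|b4|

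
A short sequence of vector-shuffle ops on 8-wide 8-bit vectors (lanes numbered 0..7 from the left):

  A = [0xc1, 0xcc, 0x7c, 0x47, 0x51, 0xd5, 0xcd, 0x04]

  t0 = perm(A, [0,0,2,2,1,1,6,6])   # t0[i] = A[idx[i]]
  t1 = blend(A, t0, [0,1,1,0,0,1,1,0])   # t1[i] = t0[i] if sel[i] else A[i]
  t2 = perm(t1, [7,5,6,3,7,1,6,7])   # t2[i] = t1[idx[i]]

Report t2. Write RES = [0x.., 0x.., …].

t0 = [0xc1, 0xc1, 0x7c, 0x7c, 0xcc, 0xcc, 0xcd, 0xcd]
t1 = [0xc1, 0xc1, 0x7c, 0x47, 0x51, 0xcc, 0xcd, 0x04]
t2 = [0x04, 0xcc, 0xcd, 0x47, 0x04, 0xc1, 0xcd, 0x04]

RES = [0x04, 0xcc, 0xcd, 0x47, 0x04, 0xc1, 0xcd, 0x04]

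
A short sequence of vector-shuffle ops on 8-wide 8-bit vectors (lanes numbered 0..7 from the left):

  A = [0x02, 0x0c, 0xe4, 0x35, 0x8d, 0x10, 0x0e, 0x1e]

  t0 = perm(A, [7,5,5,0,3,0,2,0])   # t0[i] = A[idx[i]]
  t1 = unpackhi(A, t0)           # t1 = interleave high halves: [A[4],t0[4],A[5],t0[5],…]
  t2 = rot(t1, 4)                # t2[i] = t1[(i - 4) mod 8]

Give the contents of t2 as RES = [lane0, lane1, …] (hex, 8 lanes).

  t0: 1e 10 10 02 35 02 e4 02
  t1: 8d 35 10 02 0e e4 1e 02
  t2: 0e e4 1e 02 8d 35 10 02

RES = [ 0x0e  0xe4  0x1e  0x02  0x8d  0x35  0x10  0x02 ]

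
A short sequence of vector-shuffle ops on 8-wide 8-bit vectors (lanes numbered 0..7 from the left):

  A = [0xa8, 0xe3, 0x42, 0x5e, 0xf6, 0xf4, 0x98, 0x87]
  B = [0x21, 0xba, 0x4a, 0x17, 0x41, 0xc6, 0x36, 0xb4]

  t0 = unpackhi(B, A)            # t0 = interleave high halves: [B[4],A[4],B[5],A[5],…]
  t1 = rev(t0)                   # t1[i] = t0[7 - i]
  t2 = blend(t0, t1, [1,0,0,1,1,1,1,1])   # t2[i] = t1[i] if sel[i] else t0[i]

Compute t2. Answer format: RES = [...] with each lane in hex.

RES = [ 0x87  0xf6  0xc6  0x36  0xf4  0xc6  0xf6  0x41 ]

  t0: 41 f6 c6 f4 36 98 b4 87
  t1: 87 b4 98 36 f4 c6 f6 41
  t2: 87 f6 c6 36 f4 c6 f6 41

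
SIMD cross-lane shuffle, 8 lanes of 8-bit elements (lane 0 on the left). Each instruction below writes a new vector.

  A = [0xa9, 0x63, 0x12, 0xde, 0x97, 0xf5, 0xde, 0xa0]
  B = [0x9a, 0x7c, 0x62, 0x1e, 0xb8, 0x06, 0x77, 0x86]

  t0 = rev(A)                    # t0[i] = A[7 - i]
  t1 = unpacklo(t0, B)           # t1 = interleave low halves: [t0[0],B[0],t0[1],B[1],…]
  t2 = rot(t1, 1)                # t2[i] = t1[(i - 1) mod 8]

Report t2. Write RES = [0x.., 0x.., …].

RES = [ 0x1e  0xa0  0x9a  0xde  0x7c  0xf5  0x62  0x97 ]

t0 = [0xa0, 0xde, 0xf5, 0x97, 0xde, 0x12, 0x63, 0xa9]
t1 = [0xa0, 0x9a, 0xde, 0x7c, 0xf5, 0x62, 0x97, 0x1e]
t2 = [0x1e, 0xa0, 0x9a, 0xde, 0x7c, 0xf5, 0x62, 0x97]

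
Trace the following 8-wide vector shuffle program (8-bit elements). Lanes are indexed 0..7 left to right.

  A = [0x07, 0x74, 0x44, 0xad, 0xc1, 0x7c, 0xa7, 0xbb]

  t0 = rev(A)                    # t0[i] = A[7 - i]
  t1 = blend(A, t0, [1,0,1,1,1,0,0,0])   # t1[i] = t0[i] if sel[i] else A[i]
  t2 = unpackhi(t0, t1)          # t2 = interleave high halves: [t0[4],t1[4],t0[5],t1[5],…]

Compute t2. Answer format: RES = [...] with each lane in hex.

t0 = [0xbb, 0xa7, 0x7c, 0xc1, 0xad, 0x44, 0x74, 0x07]
t1 = [0xbb, 0x74, 0x7c, 0xc1, 0xad, 0x7c, 0xa7, 0xbb]
t2 = [0xad, 0xad, 0x44, 0x7c, 0x74, 0xa7, 0x07, 0xbb]

RES = [0xad, 0xad, 0x44, 0x7c, 0x74, 0xa7, 0x07, 0xbb]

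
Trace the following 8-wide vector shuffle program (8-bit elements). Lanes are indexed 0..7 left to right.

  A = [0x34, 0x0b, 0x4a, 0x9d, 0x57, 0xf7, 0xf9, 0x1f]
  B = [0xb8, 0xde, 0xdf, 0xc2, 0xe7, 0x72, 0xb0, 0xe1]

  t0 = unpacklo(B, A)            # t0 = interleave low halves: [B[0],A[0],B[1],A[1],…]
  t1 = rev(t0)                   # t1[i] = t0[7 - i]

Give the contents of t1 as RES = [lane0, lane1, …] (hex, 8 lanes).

RES = [0x9d, 0xc2, 0x4a, 0xdf, 0x0b, 0xde, 0x34, 0xb8]

  t0: b8 34 de 0b df 4a c2 9d
  t1: 9d c2 4a df 0b de 34 b8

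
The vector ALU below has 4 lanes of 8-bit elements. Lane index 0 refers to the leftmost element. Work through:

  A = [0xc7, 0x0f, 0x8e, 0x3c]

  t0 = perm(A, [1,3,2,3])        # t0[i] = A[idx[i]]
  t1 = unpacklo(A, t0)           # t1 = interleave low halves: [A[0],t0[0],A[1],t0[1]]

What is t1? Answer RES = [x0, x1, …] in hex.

→ t0 |0f|3c|8e|3c|
→ t1 |c7|0f|0f|3c|

RES = [ 0xc7  0x0f  0x0f  0x3c ]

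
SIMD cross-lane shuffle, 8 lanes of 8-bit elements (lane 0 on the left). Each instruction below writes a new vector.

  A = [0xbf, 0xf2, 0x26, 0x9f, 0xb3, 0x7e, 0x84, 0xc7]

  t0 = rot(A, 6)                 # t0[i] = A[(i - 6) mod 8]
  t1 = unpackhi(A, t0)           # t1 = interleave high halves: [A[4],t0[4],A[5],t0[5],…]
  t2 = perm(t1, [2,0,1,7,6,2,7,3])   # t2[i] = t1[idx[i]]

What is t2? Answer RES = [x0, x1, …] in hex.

  t0: 26 9f b3 7e 84 c7 bf f2
  t1: b3 84 7e c7 84 bf c7 f2
  t2: 7e b3 84 f2 c7 7e f2 c7

RES = [0x7e, 0xb3, 0x84, 0xf2, 0xc7, 0x7e, 0xf2, 0xc7]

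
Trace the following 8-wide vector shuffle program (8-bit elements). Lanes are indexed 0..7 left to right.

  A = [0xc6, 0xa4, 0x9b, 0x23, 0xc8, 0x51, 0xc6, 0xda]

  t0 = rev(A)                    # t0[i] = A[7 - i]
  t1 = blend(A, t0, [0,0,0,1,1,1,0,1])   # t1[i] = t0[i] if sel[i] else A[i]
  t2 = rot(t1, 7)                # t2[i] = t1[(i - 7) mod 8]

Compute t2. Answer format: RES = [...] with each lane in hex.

RES = [ 0xa4  0x9b  0xc8  0x23  0x9b  0xc6  0xc6  0xc6 ]

→ t0 |da|c6|51|c8|23|9b|a4|c6|
→ t1 |c6|a4|9b|c8|23|9b|c6|c6|
→ t2 |a4|9b|c8|23|9b|c6|c6|c6|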